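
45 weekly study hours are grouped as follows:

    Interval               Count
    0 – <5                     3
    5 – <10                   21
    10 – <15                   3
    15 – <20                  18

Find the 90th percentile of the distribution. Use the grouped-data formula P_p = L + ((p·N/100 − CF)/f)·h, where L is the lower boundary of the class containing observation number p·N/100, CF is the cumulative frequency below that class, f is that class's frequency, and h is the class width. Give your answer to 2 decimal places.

18.75

N = 45; target position k = 90/100 · 45 = 40.5.
Cumulative frequencies: 3, 24, 27, 45.
Observation 40.5 falls in the class 15 – <20.
L = 15, CF = 27, f = 18, h = 5.
P90 = 15 + ((40.5 − 27)/18)·5 = 15 + 3.75 = 18.75.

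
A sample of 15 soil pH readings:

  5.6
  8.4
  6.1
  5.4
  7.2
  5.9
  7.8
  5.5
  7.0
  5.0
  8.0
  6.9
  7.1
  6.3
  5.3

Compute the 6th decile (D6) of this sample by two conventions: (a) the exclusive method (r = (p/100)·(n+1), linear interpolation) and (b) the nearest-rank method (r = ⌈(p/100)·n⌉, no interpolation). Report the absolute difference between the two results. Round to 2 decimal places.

Sorted: 5.0, 5.3, 5.4, 5.5, 5.6, 5.9, 6.1, 6.3, 6.9, 7.0, 7.1, 7.2, 7.8, 8.0, 8.4.
n = 15.
(a) r = 9.6; between ranks 9 (6.9) and 10 (7.0): 6.96.
(b) the nearest-rank method: rank 9 → 6.9.
|6.96 − 6.9| = 0.06.

0.06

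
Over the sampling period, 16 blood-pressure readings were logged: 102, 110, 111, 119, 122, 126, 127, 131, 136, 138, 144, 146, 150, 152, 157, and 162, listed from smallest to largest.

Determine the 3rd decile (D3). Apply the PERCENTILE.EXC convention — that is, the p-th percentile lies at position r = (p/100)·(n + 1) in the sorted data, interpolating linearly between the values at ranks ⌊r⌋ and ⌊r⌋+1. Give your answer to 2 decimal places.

n = 16.
r = (30/100)·(16 + 1) = 5.1.
Rank 5 is 122 and rank 6 is 126.
Interpolate: 122 + 0.1·(126 − 122) = 122 + 0.1·4 = 122.4.

122.40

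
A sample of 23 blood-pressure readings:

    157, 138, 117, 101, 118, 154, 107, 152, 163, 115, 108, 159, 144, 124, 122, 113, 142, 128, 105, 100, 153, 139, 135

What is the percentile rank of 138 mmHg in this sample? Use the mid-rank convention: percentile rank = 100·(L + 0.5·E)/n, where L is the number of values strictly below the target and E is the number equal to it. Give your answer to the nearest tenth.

Sorted: 100, 101, 105, 107, 108, 113, 115, 117, 118, 122, 124, 128, 135, 138, 139, 142, 144, 152, 153, 154, 157, 159, 163.
Count below 138: L = 13; count equal: E = 1; n = 23.
Percentile rank = 100·(13 + 0.5·1)/23 = 100·13.5/23 = 58.7.

58.7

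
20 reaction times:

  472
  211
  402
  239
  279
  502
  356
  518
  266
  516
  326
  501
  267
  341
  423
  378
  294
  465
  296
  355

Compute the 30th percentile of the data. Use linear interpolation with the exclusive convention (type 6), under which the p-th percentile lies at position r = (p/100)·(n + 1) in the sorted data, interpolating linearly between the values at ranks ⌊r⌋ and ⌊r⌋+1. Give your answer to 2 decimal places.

Sorted: 211, 239, 266, 267, 279, 294, 296, 326, 341, 355, 356, 378, 402, 423, 465, 472, 501, 502, 516, 518.
n = 20.
r = (30/100)·(20 + 1) = 6.3.
Rank 6 is 294 and rank 7 is 296.
Interpolate: 294 + 0.3·(296 − 294) = 294 + 0.3·2 = 294.6.

294.60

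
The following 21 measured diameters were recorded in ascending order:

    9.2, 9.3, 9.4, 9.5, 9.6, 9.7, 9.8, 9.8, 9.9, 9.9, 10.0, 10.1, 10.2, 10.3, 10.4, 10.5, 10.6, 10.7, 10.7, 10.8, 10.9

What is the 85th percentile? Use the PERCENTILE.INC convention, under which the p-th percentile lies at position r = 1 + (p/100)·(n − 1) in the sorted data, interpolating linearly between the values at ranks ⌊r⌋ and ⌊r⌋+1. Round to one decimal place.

n = 21.
r = 1 + (85/100)·(21 − 1) = 1 + 17 = 18.
r is an integer, so P85 is the value at rank 18: 10.7.

10.7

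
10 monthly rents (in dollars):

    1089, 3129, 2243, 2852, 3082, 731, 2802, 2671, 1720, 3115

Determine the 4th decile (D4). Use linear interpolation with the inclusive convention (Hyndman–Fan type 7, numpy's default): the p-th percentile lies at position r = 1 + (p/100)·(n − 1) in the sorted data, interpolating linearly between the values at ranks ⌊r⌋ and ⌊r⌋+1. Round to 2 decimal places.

Sorted: 731, 1089, 1720, 2243, 2671, 2802, 2852, 3082, 3115, 3129.
n = 10.
r = 1 + (40/100)·(10 − 1) = 1 + 3.6 = 4.6.
Rank 4 is 2243 and rank 5 is 2671.
Interpolate: 2243 + 0.6·(2671 − 2243) = 2243 + 0.6·428 = 2499.8.

2499.80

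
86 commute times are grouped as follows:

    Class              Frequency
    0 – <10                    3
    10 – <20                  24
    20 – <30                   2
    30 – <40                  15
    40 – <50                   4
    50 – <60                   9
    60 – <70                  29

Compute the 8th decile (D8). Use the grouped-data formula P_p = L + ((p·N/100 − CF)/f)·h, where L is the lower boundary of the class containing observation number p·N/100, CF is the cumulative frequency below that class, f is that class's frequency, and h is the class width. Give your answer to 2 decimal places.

64.07

N = 86; target position k = 80/100 · 86 = 68.8.
Cumulative frequencies: 3, 27, 29, 44, 48, 57, 86.
Observation 68.8 falls in the class 60 – <70.
L = 60, CF = 57, f = 29, h = 10.
P80 = 60 + ((68.8 − 57)/29)·10 = 60 + 4.06897 = 64.069.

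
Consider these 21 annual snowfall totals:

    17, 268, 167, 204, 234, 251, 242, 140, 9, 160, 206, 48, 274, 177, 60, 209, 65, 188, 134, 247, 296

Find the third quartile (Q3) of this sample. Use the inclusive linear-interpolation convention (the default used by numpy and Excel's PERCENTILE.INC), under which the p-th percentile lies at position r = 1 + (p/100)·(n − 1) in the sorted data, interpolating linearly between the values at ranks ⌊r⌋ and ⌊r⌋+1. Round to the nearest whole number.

242

Sorted: 9, 17, 48, 60, 65, 134, 140, 160, 167, 177, 188, 204, 206, 209, 234, 242, 247, 251, 268, 274, 296.
n = 21.
r = 1 + (75/100)·(21 − 1) = 1 + 15 = 16.
r is an integer, so P75 is the value at rank 16: 242.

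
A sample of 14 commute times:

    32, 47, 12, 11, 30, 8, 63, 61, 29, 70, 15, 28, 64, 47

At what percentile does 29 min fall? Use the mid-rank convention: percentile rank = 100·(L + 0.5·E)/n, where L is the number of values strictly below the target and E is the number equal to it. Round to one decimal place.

Sorted: 8, 11, 12, 15, 28, 29, 30, 32, 47, 47, 61, 63, 64, 70.
Count below 29: L = 5; count equal: E = 1; n = 14.
Percentile rank = 100·(5 + 0.5·1)/14 = 100·5.5/14 = 39.29.

39.3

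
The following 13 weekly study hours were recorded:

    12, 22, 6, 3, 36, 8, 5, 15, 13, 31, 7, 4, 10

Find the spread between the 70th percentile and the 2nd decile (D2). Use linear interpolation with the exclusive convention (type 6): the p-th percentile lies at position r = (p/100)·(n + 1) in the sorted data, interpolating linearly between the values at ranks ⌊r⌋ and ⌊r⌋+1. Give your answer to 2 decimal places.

9.80

Sorted: 3, 4, 5, 6, 7, 8, 10, 12, 13, 15, 22, 31, 36.
n = 13.
P20: r = 2.8; ranks 2–3 are 4, 5; interpolating gives 4.8.
P70: r = 9.8; ranks 9–10 are 13, 15; interpolating gives 14.6.
Difference: 14.6 − 4.8 = 9.8.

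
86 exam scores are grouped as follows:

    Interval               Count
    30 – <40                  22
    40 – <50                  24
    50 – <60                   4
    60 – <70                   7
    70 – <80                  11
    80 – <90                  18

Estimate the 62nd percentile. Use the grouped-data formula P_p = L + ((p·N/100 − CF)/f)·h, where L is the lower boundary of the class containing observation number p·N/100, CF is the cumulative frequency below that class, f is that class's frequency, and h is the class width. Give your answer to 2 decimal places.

64.74

N = 86; target position k = 62/100 · 86 = 53.32.
Cumulative frequencies: 22, 46, 50, 57, 68, 86.
Observation 53.32 falls in the class 60 – <70.
L = 60, CF = 50, f = 7, h = 10.
P62 = 60 + ((53.32 − 50)/7)·10 = 60 + 4.74286 = 64.7429.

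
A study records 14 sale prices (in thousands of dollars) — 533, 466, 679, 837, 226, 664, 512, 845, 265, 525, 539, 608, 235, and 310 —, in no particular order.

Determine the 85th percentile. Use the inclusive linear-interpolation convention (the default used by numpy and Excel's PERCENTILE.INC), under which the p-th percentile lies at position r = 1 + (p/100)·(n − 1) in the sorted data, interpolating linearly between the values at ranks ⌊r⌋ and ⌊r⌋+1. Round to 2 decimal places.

686.90

Sorted: 226, 235, 265, 310, 466, 512, 525, 533, 539, 608, 664, 679, 837, 845.
n = 14.
r = 1 + (85/100)·(14 − 1) = 1 + 11.05 = 12.05.
Rank 12 is 679 and rank 13 is 837.
Interpolate: 679 + 0.05·(837 − 679) = 679 + 0.05·158 = 686.9.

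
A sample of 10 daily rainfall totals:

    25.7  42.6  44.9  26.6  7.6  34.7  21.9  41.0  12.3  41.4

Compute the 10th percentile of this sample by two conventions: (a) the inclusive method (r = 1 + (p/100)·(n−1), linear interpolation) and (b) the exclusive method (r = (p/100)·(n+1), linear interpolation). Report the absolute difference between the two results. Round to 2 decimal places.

Sorted: 7.6, 12.3, 21.9, 25.7, 26.6, 34.7, 41.0, 41.4, 42.6, 44.9.
n = 10.
(a) r = 1.9; between ranks 1 (7.6) and 2 (12.3): 11.83.
(b) r = 1.1; between ranks 1 (7.6) and 2 (12.3): 8.07.
|11.83 − 8.07| = 3.76.

3.76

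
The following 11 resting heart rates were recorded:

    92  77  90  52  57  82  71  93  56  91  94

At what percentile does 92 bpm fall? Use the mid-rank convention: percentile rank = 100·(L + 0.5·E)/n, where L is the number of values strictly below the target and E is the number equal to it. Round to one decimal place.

77.3

Sorted: 52, 56, 57, 71, 77, 82, 90, 91, 92, 93, 94.
Count below 92: L = 8; count equal: E = 1; n = 11.
Percentile rank = 100·(8 + 0.5·1)/11 = 100·8.5/11 = 77.27.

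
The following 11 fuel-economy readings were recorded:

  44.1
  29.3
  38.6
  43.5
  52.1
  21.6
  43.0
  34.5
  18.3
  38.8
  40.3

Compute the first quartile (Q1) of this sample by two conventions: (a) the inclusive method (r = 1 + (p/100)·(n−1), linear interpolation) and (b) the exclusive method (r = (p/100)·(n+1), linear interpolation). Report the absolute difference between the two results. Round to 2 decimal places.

Sorted: 18.3, 21.6, 29.3, 34.5, 38.6, 38.8, 40.3, 43.0, 43.5, 44.1, 52.1.
n = 11.
(a) r = 3.5; between ranks 3 (29.3) and 4 (34.5): 31.9.
(b) r = 3 → value at rank 3 = 29.3.
|31.9 − 29.3| = 2.6.

2.60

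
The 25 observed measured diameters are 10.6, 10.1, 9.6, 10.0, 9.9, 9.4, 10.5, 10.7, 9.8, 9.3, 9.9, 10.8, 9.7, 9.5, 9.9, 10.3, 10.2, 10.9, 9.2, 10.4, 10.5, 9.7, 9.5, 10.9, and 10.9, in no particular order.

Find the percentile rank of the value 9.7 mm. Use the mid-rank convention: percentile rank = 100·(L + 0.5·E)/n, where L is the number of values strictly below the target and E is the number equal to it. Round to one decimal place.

Sorted: 9.2, 9.3, 9.4, 9.5, 9.5, 9.6, 9.7, 9.7, 9.8, 9.9, 9.9, 9.9, 10.0, 10.1, 10.2, 10.3, 10.4, 10.5, 10.5, 10.6, 10.7, 10.8, 10.9, 10.9, 10.9.
Count below 9.7: L = 6; count equal: E = 2; n = 25.
Percentile rank = 100·(6 + 0.5·2)/25 = 100·7/25 = 28.

28.0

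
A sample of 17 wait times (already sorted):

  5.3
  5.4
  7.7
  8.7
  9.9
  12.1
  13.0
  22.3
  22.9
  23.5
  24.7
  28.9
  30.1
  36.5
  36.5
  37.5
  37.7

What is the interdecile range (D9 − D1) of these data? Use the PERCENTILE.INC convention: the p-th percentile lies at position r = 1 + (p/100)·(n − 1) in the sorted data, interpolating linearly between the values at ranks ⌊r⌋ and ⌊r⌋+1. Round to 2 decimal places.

30.12

n = 17.
P10: r = 2.6; ranks 2–3 are 5.4, 7.7; interpolating gives 6.78.
P90: r = 15.4; ranks 15–16 are 36.5, 37.5; interpolating gives 36.9.
Difference: 36.9 − 6.78 = 30.12.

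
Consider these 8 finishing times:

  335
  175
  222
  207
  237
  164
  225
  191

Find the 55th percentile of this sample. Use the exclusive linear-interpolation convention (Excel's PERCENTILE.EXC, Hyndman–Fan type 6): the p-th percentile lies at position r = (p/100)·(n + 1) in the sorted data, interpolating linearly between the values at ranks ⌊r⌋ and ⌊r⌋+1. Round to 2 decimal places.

Sorted: 164, 175, 191, 207, 222, 225, 237, 335.
n = 8.
r = (55/100)·(8 + 1) = 4.95.
Rank 4 is 207 and rank 5 is 222.
Interpolate: 207 + 0.95·(222 − 207) = 207 + 0.95·15 = 221.25.

221.25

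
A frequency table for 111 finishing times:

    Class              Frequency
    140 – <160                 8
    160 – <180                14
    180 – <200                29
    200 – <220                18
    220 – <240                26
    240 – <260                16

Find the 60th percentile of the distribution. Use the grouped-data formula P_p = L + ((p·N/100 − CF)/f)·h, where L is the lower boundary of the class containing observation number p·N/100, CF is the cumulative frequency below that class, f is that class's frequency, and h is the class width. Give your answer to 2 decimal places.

N = 111; target position k = 60/100 · 111 = 66.6.
Cumulative frequencies: 8, 22, 51, 69, 95, 111.
Observation 66.6 falls in the class 200 – <220.
L = 200, CF = 51, f = 18, h = 20.
P60 = 200 + ((66.6 − 51)/18)·20 = 200 + 17.3333 = 217.333.

217.33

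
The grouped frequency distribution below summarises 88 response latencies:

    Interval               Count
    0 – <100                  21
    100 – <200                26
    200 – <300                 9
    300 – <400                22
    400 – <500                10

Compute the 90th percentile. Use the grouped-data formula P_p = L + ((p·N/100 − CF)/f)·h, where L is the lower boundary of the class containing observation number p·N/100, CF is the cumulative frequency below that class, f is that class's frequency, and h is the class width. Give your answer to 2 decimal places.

412.00

N = 88; target position k = 90/100 · 88 = 79.2.
Cumulative frequencies: 21, 47, 56, 78, 88.
Observation 79.2 falls in the class 400 – <500.
L = 400, CF = 78, f = 10, h = 100.
P90 = 400 + ((79.2 − 78)/10)·100 = 400 + 12 = 412.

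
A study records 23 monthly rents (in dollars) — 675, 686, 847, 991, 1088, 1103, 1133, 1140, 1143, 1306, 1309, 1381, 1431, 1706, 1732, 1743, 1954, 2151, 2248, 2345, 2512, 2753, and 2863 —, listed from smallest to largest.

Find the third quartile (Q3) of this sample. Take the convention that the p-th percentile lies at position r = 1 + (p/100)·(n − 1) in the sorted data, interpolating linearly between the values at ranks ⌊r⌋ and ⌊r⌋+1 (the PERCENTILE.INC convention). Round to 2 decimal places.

n = 23.
r = 1 + (75/100)·(23 − 1) = 1 + 16.5 = 17.5.
Rank 17 is 1954 and rank 18 is 2151.
Interpolate: 1954 + 0.5·(2151 − 1954) = 1954 + 0.5·197 = 2052.5.

2052.50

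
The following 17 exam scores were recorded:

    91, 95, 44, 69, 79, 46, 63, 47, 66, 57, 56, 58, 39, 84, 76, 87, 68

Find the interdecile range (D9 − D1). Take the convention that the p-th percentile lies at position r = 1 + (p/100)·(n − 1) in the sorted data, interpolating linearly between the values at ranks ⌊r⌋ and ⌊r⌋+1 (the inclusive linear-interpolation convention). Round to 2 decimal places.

43.40

Sorted: 39, 44, 46, 47, 56, 57, 58, 63, 66, 68, 69, 76, 79, 84, 87, 91, 95.
n = 17.
P10: r = 2.6; ranks 2–3 are 44, 46; interpolating gives 45.2.
P90: r = 15.4; ranks 15–16 are 87, 91; interpolating gives 88.6.
Difference: 88.6 − 45.2 = 43.4.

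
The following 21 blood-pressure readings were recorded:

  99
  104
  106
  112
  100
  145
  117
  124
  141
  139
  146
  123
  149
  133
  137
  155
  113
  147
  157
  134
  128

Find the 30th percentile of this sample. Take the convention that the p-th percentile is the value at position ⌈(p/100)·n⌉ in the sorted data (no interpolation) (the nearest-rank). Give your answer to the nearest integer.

Sorted: 99, 100, 104, 106, 112, 113, 117, 123, 124, 128, 133, 134, 137, 139, 141, 145, 146, 147, 149, 155, 157.
n = 21.
Position = ⌈30/100 · 21⌉ = ⌈6.3⌉ = 7.
The value at rank 7 is 117.

117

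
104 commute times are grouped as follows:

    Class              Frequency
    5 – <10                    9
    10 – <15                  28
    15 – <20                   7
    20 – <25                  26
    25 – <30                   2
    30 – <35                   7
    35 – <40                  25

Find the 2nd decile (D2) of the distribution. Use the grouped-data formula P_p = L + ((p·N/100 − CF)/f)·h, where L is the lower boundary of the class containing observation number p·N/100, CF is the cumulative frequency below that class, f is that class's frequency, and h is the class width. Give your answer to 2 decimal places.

N = 104; target position k = 20/100 · 104 = 20.8.
Cumulative frequencies: 9, 37, 44, 70, 72, 79, 104.
Observation 20.8 falls in the class 10 – <15.
L = 10, CF = 9, f = 28, h = 5.
P20 = 10 + ((20.8 − 9)/28)·5 = 10 + 2.10714 = 12.1071.

12.11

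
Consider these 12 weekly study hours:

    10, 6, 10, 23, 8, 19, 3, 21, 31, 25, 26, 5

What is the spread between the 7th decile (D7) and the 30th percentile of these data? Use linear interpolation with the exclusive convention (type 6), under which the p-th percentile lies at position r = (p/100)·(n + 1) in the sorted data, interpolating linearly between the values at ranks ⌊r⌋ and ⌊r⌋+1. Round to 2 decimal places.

15.40

Sorted: 3, 5, 6, 8, 10, 10, 19, 21, 23, 25, 26, 31.
n = 12.
P30: r = 3.9; ranks 3–4 are 6, 8; interpolating gives 7.8.
P70: r = 9.1; ranks 9–10 are 23, 25; interpolating gives 23.2.
Difference: 23.2 − 7.8 = 15.4.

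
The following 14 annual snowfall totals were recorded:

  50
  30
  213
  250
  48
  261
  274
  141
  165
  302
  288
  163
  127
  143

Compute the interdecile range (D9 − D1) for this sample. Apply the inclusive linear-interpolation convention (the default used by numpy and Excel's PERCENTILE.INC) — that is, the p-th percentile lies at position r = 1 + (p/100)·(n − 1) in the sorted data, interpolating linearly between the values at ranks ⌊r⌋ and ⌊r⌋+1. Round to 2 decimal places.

Sorted: 30, 48, 50, 127, 141, 143, 163, 165, 213, 250, 261, 274, 288, 302.
n = 14.
P10: r = 2.3; ranks 2–3 are 48, 50; interpolating gives 48.6.
P90: r = 12.7; ranks 12–13 are 274, 288; interpolating gives 283.8.
Difference: 283.8 − 48.6 = 235.2.

235.20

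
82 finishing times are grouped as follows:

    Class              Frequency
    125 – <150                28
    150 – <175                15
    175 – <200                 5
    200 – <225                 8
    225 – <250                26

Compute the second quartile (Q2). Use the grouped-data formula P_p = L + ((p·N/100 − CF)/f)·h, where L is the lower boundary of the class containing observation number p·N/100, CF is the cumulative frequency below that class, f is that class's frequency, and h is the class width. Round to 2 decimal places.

171.67

N = 82; target position k = 50/100 · 82 = 41.
Cumulative frequencies: 28, 43, 48, 56, 82.
Observation 41 falls in the class 150 – <175.
L = 150, CF = 28, f = 15, h = 25.
P50 = 150 + ((41 − 28)/15)·25 = 150 + 21.6667 = 171.667.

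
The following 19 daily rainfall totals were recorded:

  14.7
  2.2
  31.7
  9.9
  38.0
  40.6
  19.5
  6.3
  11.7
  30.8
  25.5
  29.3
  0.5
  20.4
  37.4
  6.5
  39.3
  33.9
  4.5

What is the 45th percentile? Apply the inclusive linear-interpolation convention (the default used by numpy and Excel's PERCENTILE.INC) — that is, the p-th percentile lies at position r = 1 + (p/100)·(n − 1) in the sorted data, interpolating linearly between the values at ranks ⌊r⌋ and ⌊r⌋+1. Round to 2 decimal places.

Sorted: 0.5, 2.2, 4.5, 6.3, 6.5, 9.9, 11.7, 14.7, 19.5, 20.4, 25.5, 29.3, 30.8, 31.7, 33.9, 37.4, 38.0, 39.3, 40.6.
n = 19.
r = 1 + (45/100)·(19 − 1) = 1 + 8.1 = 9.1.
Rank 9 is 19.5 and rank 10 is 20.4.
Interpolate: 19.5 + 0.1·(20.4 − 19.5) = 19.5 + 0.1·0.9 = 19.59.

19.59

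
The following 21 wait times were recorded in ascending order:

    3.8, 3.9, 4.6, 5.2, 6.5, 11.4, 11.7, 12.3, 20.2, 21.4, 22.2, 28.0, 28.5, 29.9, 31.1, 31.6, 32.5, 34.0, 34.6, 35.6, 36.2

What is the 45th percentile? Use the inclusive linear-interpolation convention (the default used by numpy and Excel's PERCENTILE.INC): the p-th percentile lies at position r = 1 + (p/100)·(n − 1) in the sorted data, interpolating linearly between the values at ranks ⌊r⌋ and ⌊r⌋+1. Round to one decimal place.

n = 21.
r = 1 + (45/100)·(21 − 1) = 1 + 9 = 10.
r is an integer, so P45 is the value at rank 10: 21.4.

21.4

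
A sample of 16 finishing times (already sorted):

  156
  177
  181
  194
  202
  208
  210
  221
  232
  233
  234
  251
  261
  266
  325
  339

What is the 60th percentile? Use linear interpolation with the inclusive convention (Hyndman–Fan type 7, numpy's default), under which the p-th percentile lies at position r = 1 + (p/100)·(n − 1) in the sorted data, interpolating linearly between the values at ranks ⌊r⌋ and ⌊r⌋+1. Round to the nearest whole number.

n = 16.
r = 1 + (60/100)·(16 − 1) = 1 + 9 = 10.
r is an integer, so P60 is the value at rank 10: 233.

233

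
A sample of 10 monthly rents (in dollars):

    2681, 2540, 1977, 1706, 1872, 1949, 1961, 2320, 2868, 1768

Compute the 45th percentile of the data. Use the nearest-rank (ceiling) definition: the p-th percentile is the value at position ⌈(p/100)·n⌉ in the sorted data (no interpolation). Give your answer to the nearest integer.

1961

Sorted: 1706, 1768, 1872, 1949, 1961, 1977, 2320, 2540, 2681, 2868.
n = 10.
Position = ⌈45/100 · 10⌉ = ⌈4.5⌉ = 5.
The value at rank 5 is 1961.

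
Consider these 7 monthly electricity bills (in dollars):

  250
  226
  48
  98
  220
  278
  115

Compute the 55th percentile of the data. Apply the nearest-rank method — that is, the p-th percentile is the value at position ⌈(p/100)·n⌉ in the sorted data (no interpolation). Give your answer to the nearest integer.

220

Sorted: 48, 98, 115, 220, 226, 250, 278.
n = 7.
Position = ⌈55/100 · 7⌉ = ⌈3.85⌉ = 4.
The value at rank 4 is 220.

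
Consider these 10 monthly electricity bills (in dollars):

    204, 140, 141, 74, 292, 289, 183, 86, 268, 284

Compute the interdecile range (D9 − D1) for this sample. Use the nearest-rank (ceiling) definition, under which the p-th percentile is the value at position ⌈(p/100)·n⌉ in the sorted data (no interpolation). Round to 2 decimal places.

Sorted: 74, 86, 140, 141, 183, 204, 268, 284, 289, 292.
n = 10.
P10: rank ⌈10/100·10⌉ = 1 → 74.
P90: rank ⌈90/100·10⌉ = 9 → 289.
Difference: 289 − 74 = 215.

215.00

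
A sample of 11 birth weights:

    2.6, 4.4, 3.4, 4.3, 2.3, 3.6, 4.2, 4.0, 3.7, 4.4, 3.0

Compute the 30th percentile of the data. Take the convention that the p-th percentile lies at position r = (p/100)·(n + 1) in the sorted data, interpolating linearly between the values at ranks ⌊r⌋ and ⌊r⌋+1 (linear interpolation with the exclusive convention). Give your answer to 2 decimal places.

3.24

Sorted: 2.3, 2.6, 3.0, 3.4, 3.6, 3.7, 4.0, 4.2, 4.3, 4.4, 4.4.
n = 11.
r = (30/100)·(11 + 1) = 3.6.
Rank 3 is 3.0 and rank 4 is 3.4.
Interpolate: 3.0 + 0.6·(3.4 − 3.0) = 3.0 + 0.6·0.4 = 3.24.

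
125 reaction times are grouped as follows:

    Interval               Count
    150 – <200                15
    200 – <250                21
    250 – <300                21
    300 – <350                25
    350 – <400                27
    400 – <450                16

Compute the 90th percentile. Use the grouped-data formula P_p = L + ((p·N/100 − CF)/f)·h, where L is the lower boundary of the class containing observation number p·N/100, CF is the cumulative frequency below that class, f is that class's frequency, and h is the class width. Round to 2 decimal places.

N = 125; target position k = 90/100 · 125 = 112.5.
Cumulative frequencies: 15, 36, 57, 82, 109, 125.
Observation 112.5 falls in the class 400 – <450.
L = 400, CF = 109, f = 16, h = 50.
P90 = 400 + ((112.5 − 109)/16)·50 = 400 + 10.9375 = 410.938.

410.94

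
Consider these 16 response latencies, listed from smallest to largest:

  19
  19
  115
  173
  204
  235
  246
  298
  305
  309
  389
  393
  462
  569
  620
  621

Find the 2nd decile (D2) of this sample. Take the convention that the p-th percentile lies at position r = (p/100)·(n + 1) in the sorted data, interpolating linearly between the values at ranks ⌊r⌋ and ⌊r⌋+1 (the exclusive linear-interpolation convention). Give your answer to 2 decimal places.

138.20

n = 16.
r = (20/100)·(16 + 1) = 3.4.
Rank 3 is 115 and rank 4 is 173.
Interpolate: 115 + 0.4·(173 − 115) = 115 + 0.4·58 = 138.2.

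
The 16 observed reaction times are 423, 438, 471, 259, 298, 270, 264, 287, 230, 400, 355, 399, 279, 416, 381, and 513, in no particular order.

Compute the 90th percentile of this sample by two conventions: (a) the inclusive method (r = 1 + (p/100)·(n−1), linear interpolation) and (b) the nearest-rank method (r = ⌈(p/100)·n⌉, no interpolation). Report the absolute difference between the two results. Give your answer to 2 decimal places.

16.50

Sorted: 230, 259, 264, 270, 279, 287, 298, 355, 381, 399, 400, 416, 423, 438, 471, 513.
n = 16.
(a) r = 14.5; between ranks 14 (438) and 15 (471): 454.5.
(b) the nearest-rank method: rank 15 → 471.
|454.5 − 471| = 16.5.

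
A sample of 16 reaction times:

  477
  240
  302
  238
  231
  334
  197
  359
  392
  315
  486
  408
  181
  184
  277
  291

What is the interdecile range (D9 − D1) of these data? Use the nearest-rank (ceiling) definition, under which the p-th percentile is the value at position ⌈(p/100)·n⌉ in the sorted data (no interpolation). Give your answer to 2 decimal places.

293.00

Sorted: 181, 184, 197, 231, 238, 240, 277, 291, 302, 315, 334, 359, 392, 408, 477, 486.
n = 16.
P10: rank ⌈10/100·16⌉ = 2 → 184.
P90: rank ⌈90/100·16⌉ = 15 → 477.
Difference: 477 − 184 = 293.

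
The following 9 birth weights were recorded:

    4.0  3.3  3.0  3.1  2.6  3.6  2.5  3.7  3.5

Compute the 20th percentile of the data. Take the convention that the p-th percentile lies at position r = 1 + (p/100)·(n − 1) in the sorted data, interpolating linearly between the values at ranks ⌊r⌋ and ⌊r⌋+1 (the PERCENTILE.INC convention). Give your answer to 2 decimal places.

Sorted: 2.5, 2.6, 3.0, 3.1, 3.3, 3.5, 3.6, 3.7, 4.0.
n = 9.
r = 1 + (20/100)·(9 − 1) = 1 + 1.6 = 2.6.
Rank 2 is 2.6 and rank 3 is 3.0.
Interpolate: 2.6 + 0.6·(3.0 − 2.6) = 2.6 + 0.6·0.4 = 2.84.

2.84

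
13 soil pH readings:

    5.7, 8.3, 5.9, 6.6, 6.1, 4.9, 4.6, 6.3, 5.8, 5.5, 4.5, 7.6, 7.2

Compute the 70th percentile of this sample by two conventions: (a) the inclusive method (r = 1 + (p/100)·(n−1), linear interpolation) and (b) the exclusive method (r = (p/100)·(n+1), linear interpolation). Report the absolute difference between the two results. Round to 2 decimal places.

Sorted: 4.5, 4.6, 4.9, 5.5, 5.7, 5.8, 5.9, 6.1, 6.3, 6.6, 7.2, 7.6, 8.3.
n = 13.
(a) r = 9.4; between ranks 9 (6.3) and 10 (6.6): 6.42.
(b) r = 9.8; between ranks 9 (6.3) and 10 (6.6): 6.54.
|6.42 − 6.54| = 0.12.

0.12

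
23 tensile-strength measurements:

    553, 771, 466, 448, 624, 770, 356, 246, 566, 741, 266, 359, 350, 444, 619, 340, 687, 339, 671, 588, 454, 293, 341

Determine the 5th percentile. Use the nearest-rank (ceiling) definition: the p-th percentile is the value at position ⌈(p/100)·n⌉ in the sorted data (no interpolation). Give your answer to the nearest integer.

266

Sorted: 246, 266, 293, 339, 340, 341, 350, 356, 359, 444, 448, 454, 466, 553, 566, 588, 619, 624, 671, 687, 741, 770, 771.
n = 23.
Position = ⌈5/100 · 23⌉ = ⌈1.15⌉ = 2.
The value at rank 2 is 266.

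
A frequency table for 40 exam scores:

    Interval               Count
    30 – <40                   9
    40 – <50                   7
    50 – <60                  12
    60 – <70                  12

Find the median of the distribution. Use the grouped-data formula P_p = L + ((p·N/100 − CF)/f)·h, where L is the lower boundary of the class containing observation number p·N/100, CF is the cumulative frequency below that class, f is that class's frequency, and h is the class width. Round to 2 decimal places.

53.33

N = 40; target position k = 50/100 · 40 = 20.
Cumulative frequencies: 9, 16, 28, 40.
Observation 20 falls in the class 50 – <60.
L = 50, CF = 16, f = 12, h = 10.
P50 = 50 + ((20 − 16)/12)·10 = 50 + 3.33333 = 53.3333.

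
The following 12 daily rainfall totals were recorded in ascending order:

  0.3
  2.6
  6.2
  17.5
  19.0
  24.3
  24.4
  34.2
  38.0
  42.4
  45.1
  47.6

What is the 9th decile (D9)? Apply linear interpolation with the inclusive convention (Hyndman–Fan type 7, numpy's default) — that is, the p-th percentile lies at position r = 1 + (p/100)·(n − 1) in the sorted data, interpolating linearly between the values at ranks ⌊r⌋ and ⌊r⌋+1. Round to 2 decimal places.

44.83

n = 12.
r = 1 + (90/100)·(12 − 1) = 1 + 9.9 = 10.9.
Rank 10 is 42.4 and rank 11 is 45.1.
Interpolate: 42.4 + 0.9·(45.1 − 42.4) = 42.4 + 0.9·2.7 = 44.83.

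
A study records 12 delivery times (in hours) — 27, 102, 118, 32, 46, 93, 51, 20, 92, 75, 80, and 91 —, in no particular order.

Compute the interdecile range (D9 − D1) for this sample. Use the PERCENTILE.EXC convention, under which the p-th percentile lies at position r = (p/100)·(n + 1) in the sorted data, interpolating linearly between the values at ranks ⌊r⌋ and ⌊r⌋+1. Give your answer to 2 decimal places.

91.10

Sorted: 20, 27, 32, 46, 51, 75, 80, 91, 92, 93, 102, 118.
n = 12.
P10: r = 1.3; ranks 1–2 are 20, 27; interpolating gives 22.1.
P90: r = 11.7; ranks 11–12 are 102, 118; interpolating gives 113.2.
Difference: 113.2 − 22.1 = 91.1.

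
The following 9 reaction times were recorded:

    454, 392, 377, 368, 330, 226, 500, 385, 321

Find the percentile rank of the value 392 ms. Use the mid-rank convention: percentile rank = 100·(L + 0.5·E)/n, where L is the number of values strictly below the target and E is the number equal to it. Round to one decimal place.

72.2

Sorted: 226, 321, 330, 368, 377, 385, 392, 454, 500.
Count below 392: L = 6; count equal: E = 1; n = 9.
Percentile rank = 100·(6 + 0.5·1)/9 = 100·6.5/9 = 72.22.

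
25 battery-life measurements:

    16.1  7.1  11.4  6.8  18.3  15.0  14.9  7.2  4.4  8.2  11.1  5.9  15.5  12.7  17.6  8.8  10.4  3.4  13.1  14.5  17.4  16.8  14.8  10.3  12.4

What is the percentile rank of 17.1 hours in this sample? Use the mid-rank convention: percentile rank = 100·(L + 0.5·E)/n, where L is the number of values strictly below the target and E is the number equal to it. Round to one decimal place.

Sorted: 3.4, 4.4, 5.9, 6.8, 7.1, 7.2, 8.2, 8.8, 10.3, 10.4, 11.1, 11.4, 12.4, 12.7, 13.1, 14.5, 14.8, 14.9, 15.0, 15.5, 16.1, 16.8, 17.4, 17.6, 18.3.
Count below 17.1: L = 22; count equal: E = 0; n = 25.
Percentile rank = 100·(22 + 0.5·0)/25 = 100·22/25 = 88.

88.0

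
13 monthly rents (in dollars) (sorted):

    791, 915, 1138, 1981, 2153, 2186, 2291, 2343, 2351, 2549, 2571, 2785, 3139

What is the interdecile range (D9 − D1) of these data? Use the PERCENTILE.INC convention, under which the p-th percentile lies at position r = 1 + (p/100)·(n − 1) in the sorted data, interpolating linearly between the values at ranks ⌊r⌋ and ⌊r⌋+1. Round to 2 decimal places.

n = 13.
P10: r = 2.2; ranks 2–3 are 915, 1138; interpolating gives 959.6.
P90: r = 11.8; ranks 11–12 are 2571, 2785; interpolating gives 2742.2.
Difference: 2742.2 − 959.6 = 1782.6.

1782.60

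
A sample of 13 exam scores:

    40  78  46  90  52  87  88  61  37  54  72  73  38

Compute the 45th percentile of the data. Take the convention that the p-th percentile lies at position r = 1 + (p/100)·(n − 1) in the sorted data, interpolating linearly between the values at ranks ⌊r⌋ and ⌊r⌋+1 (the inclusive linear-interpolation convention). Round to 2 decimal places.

Sorted: 37, 38, 40, 46, 52, 54, 61, 72, 73, 78, 87, 88, 90.
n = 13.
r = 1 + (45/100)·(13 − 1) = 1 + 5.4 = 6.4.
Rank 6 is 54 and rank 7 is 61.
Interpolate: 54 + 0.4·(61 − 54) = 54 + 0.4·7 = 56.8.

56.80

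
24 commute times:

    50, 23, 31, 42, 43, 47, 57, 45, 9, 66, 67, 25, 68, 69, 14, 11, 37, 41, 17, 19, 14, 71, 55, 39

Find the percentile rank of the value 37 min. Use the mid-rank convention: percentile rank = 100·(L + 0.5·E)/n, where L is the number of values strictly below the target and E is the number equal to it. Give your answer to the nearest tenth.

Sorted: 9, 11, 14, 14, 17, 19, 23, 25, 31, 37, 39, 41, 42, 43, 45, 47, 50, 55, 57, 66, 67, 68, 69, 71.
Count below 37: L = 9; count equal: E = 1; n = 24.
Percentile rank = 100·(9 + 0.5·1)/24 = 100·9.5/24 = 39.58.

39.6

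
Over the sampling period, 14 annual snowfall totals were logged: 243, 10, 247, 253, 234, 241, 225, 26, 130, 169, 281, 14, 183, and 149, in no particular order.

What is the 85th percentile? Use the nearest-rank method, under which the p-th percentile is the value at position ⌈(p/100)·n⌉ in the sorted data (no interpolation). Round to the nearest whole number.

247

Sorted: 10, 14, 26, 130, 149, 169, 183, 225, 234, 241, 243, 247, 253, 281.
n = 14.
Position = ⌈85/100 · 14⌉ = ⌈11.9⌉ = 12.
The value at rank 12 is 247.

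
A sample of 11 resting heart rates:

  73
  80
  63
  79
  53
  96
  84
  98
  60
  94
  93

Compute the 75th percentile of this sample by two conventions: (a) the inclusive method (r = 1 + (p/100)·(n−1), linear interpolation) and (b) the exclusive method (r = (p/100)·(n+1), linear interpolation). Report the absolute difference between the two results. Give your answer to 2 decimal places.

Sorted: 53, 60, 63, 73, 79, 80, 84, 93, 94, 96, 98.
n = 11.
(a) r = 8.5; between ranks 8 (93) and 9 (94): 93.5.
(b) r = 9 → value at rank 9 = 94.
|93.5 − 94| = 0.5.

0.50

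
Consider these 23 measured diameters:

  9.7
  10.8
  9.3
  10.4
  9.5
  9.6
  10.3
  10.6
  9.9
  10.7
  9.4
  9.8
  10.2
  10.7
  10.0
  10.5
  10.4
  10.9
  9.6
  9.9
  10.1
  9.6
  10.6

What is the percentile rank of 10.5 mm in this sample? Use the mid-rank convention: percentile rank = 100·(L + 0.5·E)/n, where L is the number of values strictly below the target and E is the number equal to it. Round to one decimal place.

71.7

Sorted: 9.3, 9.4, 9.5, 9.6, 9.6, 9.6, 9.7, 9.8, 9.9, 9.9, 10.0, 10.1, 10.2, 10.3, 10.4, 10.4, 10.5, 10.6, 10.6, 10.7, 10.7, 10.8, 10.9.
Count below 10.5: L = 16; count equal: E = 1; n = 23.
Percentile rank = 100·(16 + 0.5·1)/23 = 100·16.5/23 = 71.74.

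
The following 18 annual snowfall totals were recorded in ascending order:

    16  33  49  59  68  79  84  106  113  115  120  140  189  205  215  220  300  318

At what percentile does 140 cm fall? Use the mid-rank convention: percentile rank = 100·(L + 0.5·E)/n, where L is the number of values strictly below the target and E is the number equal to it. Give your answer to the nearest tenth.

Count below 140: L = 11; count equal: E = 1; n = 18.
Percentile rank = 100·(11 + 0.5·1)/18 = 100·11.5/18 = 63.89.

63.9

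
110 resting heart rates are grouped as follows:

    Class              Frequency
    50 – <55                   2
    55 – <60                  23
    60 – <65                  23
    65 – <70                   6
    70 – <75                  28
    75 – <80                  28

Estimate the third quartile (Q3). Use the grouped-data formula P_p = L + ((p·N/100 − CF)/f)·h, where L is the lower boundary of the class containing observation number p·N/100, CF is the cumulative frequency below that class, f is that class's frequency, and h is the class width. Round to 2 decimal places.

75.09

N = 110; target position k = 75/100 · 110 = 82.5.
Cumulative frequencies: 2, 25, 48, 54, 82, 110.
Observation 82.5 falls in the class 75 – <80.
L = 75, CF = 82, f = 28, h = 5.
P75 = 75 + ((82.5 − 82)/28)·5 = 75 + 0.0892857 = 75.0893.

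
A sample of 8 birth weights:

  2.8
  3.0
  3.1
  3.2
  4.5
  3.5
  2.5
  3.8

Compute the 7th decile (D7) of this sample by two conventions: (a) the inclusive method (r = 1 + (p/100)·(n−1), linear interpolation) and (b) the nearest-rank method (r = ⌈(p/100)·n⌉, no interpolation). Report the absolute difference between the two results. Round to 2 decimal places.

0.03

Sorted: 2.5, 2.8, 3.0, 3.1, 3.2, 3.5, 3.8, 4.5.
n = 8.
(a) r = 5.9; between ranks 5 (3.2) and 6 (3.5): 3.47.
(b) the nearest-rank method: rank 6 → 3.5.
|3.47 − 3.5| = 0.03.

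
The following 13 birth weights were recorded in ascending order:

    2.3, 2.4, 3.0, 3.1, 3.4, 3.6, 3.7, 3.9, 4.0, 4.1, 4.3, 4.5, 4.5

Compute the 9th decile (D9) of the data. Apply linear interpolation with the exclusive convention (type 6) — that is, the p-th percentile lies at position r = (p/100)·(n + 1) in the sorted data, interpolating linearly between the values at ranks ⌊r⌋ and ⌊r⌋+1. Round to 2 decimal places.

4.50

n = 13.
r = (90/100)·(13 + 1) = 12.6.
Rank 12 is 4.5 and rank 13 is 4.5.
Interpolate: 4.5 + 0.6·(4.5 − 4.5) = 4.5 + 0.6·0 = 4.5.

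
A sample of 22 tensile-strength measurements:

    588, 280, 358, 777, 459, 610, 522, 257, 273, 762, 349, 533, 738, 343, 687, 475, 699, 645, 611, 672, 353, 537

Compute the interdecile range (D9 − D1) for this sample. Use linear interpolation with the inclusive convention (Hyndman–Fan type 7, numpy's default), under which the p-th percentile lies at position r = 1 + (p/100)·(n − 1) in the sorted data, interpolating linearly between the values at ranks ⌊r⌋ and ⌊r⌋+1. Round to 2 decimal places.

Sorted: 257, 273, 280, 343, 349, 353, 358, 459, 475, 522, 533, 537, 588, 610, 611, 645, 672, 687, 699, 738, 762, 777.
n = 22.
P10: r = 3.1; ranks 3–4 are 280, 343; interpolating gives 286.3.
P90: r = 19.9; ranks 19–20 are 699, 738; interpolating gives 734.1.
Difference: 734.1 − 286.3 = 447.8.

447.80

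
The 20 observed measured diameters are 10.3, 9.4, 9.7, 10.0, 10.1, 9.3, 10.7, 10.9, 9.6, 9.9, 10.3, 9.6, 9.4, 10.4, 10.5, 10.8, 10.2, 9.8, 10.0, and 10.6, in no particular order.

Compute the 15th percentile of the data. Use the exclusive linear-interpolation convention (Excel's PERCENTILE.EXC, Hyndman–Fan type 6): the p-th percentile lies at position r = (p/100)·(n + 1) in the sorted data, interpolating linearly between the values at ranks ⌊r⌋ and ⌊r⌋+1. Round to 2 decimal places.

Sorted: 9.3, 9.4, 9.4, 9.6, 9.6, 9.7, 9.8, 9.9, 10.0, 10.0, 10.1, 10.2, 10.3, 10.3, 10.4, 10.5, 10.6, 10.7, 10.8, 10.9.
n = 20.
r = (15/100)·(20 + 1) = 3.15.
Rank 3 is 9.4 and rank 4 is 9.6.
Interpolate: 9.4 + 0.15·(9.6 − 9.4) = 9.4 + 0.15·0.2 = 9.43.

9.43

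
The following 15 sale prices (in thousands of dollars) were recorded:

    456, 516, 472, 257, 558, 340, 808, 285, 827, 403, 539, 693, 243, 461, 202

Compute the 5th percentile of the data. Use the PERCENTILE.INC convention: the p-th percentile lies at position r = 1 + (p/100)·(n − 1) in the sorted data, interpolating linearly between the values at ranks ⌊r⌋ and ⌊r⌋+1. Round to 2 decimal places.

230.70

Sorted: 202, 243, 257, 285, 340, 403, 456, 461, 472, 516, 539, 558, 693, 808, 827.
n = 15.
r = 1 + (5/100)·(15 − 1) = 1 + 0.7 = 1.7.
Rank 1 is 202 and rank 2 is 243.
Interpolate: 202 + 0.7·(243 − 202) = 202 + 0.7·41 = 230.7.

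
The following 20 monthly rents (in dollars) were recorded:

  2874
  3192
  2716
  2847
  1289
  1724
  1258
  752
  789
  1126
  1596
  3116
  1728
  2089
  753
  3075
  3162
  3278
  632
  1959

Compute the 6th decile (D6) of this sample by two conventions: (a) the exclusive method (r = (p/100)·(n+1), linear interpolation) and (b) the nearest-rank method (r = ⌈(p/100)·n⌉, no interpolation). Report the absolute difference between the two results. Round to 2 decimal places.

376.20

Sorted: 632, 752, 753, 789, 1126, 1258, 1289, 1596, 1724, 1728, 1959, 2089, 2716, 2847, 2874, 3075, 3116, 3162, 3192, 3278.
n = 20.
(a) r = 12.6; between ranks 12 (2089) and 13 (2716): 2465.2.
(b) the nearest-rank method: rank 12 → 2089.
|2465.2 − 2089| = 376.2.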